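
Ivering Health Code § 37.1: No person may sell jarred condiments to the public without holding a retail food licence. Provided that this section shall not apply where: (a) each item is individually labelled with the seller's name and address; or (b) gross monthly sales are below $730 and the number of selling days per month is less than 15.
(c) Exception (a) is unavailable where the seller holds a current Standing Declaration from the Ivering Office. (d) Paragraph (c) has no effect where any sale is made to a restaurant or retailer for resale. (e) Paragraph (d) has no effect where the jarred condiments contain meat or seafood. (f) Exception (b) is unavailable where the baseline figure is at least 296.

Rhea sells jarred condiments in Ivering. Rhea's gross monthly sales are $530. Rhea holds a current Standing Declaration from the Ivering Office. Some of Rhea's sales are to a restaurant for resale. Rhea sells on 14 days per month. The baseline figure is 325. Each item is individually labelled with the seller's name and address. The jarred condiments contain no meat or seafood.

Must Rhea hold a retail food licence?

Exception (a): items are individually labelled — every condition holds. As to paragraphs (c)–(e): (c) would limit (a) — a current Standing Declaration is held — but (d) sets (c) aside: (d) operates against (c): some sales are to a restaurant for resale. (e), which would lift (d), is not triggered — the jarred condiments contain no meat or seafood. So (a) applies.
Exception (b) is satisfied on its face — gross monthly sales are $530, below the $730 limit; the number of selling days per month is 14, less than the 15 limit. Turning to paragraph (f): (f) operates against (b): the baseline figure is 325, meeting the 296 threshold. Exception (b) does not apply.

No — exception (a) applies; Rhea is not required to hold a retail food licence.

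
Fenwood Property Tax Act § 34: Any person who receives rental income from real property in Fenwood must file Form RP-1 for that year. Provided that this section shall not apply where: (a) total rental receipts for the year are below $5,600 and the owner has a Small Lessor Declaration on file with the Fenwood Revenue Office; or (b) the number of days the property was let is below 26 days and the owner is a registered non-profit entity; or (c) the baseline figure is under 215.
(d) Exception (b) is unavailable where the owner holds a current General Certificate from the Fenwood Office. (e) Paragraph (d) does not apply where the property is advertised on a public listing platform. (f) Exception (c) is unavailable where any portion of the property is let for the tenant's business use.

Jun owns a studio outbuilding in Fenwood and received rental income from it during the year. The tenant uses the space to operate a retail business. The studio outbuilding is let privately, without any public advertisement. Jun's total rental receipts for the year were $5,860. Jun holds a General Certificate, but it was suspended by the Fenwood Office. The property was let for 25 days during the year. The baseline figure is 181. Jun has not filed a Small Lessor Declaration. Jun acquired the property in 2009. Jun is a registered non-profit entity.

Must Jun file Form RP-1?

Exception (a) does not apply: total rental receipts for the year are $5,860, not below $5,600.
Exception (b) is satisfied on its face — the number of days the property was let is 25 days, below the 26 days limit; Jun is a registered non-profit. Considering the limiting provisions: (d) does not operate here — there is no General Certificate in force. Exception (b) stands.
Exception (c): the baseline figure is 181, under the 215 limit — every condition holds. Turning to paragraph (f): (f) operates against (c): the space is let for business use. So (c) is unavailable.

No — exception (b) applies; Jun is not required to file Form RP-1.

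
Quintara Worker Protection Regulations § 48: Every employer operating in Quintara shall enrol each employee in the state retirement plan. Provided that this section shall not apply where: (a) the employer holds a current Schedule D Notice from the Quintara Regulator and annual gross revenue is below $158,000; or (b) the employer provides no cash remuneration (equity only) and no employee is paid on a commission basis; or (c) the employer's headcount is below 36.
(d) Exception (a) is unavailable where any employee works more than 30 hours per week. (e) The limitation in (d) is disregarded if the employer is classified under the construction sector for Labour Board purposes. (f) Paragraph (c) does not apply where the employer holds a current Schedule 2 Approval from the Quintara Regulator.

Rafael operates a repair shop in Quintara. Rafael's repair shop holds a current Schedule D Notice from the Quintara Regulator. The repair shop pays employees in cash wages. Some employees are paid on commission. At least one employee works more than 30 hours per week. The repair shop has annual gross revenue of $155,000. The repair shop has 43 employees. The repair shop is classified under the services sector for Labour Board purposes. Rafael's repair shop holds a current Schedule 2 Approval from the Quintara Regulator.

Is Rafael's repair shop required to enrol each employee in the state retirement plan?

Yes — Rafael's repair shop must enrol each employee in the state retirement plan.

Exception (a)'s conditions are all satisfied: a current Schedule D Notice is held; annual gross revenue is $155,000, below the $158,000 limit. But: (d) operates against (a): at least one employee exceeds 30 hours/week. (e), which would lift (d), does not operate here — the repair shop is classified under the services sector. So (a) is unavailable.
Exception (b) fails — employees are paid cash wages.
Exception (c) does not apply: the employer's headcount is 43, not below 36.
No exception is made out. Rafael's repair shop falls within the general rule.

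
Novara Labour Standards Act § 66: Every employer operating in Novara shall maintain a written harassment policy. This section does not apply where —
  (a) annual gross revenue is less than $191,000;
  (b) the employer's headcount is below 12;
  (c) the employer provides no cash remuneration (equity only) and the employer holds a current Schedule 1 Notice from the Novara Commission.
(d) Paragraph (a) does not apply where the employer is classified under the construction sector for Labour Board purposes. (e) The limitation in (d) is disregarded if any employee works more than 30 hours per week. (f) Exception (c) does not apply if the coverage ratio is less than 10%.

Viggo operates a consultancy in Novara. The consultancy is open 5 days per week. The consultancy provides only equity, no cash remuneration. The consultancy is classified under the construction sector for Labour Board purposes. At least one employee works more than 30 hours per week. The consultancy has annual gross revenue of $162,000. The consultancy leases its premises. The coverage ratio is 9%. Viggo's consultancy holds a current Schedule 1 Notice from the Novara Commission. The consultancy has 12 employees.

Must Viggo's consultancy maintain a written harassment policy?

No — exception (a) applies; Viggo's consultancy is not required to maintain a written harassment policy.

Exception (a) is satisfied on its face — annual gross revenue is $162,000, less than the $191,000 limit. Under paragraphs (d)–(e): (d) would limit (a) — the consultancy is classified under the construction sector — but (e) sets (d) aside: (e) is engaged — at least one employee exceeds 30 hours/week. Exception (a) stands.
Exception (b) does not apply: the employer's headcount is 12, not below 12.
Exception (c) is satisfied on its face — remuneration is equity-only; a current Schedule 1 Notice is held. Turning to paragraph (f): (f) operates against (c): the coverage ratio is 9%, less than the 10% limit. Exception (c) does not apply.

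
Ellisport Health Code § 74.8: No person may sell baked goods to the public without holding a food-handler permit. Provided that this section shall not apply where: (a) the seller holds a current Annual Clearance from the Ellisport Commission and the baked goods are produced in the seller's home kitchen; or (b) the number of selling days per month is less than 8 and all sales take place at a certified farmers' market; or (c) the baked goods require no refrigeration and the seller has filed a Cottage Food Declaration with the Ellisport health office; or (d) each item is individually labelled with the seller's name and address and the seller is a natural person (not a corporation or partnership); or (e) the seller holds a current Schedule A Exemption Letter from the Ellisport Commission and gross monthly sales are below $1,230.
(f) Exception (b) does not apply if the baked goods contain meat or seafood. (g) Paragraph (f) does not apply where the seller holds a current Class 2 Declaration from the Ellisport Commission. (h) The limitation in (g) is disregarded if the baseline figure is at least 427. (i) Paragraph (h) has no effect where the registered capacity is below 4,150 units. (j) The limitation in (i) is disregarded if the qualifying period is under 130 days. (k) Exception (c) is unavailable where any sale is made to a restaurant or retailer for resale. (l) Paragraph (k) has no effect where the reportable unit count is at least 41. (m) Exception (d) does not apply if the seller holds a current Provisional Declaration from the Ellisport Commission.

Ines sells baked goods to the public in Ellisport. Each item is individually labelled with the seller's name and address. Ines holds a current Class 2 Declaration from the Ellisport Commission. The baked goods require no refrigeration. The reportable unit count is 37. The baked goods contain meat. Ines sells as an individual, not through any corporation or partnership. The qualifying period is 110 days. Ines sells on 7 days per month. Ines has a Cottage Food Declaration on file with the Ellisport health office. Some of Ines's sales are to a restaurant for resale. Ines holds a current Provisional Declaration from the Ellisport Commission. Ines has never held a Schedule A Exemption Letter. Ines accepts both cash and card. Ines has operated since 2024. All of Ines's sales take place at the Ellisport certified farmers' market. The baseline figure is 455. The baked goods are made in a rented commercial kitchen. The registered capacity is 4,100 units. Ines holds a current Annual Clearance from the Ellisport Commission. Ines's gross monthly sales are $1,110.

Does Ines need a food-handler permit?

Yes — Ines must hold a food-handler permit.

Exception (a) fails — the baked goods are made in a commercial kitchen, not a home kitchen.
Exception (b)'s conditions are all satisfied: the number of selling days per month is 7, less than the 8 limit; all sales are at a certified farmers' market. But: (f) operates against (b): the baked goods contain meat. (g) operates (a current Class 2 Declaration is held), but is itself disapplied by (h): (h) operates against (g): the baseline figure is 455, meeting the 427 threshold. (i) would limit (h) — the registered capacity is 4,100 units, below the 4,150 units limit — but (j) sets (i) aside: (j) operates — the qualifying period is 110 days, under the 130 days limit. So (b) is unavailable.
Exception (c) is satisfied on its face — the baked goods are shelf-stable; a Cottage Food Declaration is on file. But: (k) operates against (c): some sales are to a restaurant for resale. (l) is not engaged (the reportable unit count is 37, short of 41), so (k) stands. (c) is therefore removed.
All of (d)'s requirements are met (items are individually labelled; the seller is a natural person). But: (m) operates against (d): a current Provisional Declaration is held. (d) is therefore removed.
Exception (e) fails — no current Schedule A Exemption Letter is held.
Every exception is unavailable, so the rule governs.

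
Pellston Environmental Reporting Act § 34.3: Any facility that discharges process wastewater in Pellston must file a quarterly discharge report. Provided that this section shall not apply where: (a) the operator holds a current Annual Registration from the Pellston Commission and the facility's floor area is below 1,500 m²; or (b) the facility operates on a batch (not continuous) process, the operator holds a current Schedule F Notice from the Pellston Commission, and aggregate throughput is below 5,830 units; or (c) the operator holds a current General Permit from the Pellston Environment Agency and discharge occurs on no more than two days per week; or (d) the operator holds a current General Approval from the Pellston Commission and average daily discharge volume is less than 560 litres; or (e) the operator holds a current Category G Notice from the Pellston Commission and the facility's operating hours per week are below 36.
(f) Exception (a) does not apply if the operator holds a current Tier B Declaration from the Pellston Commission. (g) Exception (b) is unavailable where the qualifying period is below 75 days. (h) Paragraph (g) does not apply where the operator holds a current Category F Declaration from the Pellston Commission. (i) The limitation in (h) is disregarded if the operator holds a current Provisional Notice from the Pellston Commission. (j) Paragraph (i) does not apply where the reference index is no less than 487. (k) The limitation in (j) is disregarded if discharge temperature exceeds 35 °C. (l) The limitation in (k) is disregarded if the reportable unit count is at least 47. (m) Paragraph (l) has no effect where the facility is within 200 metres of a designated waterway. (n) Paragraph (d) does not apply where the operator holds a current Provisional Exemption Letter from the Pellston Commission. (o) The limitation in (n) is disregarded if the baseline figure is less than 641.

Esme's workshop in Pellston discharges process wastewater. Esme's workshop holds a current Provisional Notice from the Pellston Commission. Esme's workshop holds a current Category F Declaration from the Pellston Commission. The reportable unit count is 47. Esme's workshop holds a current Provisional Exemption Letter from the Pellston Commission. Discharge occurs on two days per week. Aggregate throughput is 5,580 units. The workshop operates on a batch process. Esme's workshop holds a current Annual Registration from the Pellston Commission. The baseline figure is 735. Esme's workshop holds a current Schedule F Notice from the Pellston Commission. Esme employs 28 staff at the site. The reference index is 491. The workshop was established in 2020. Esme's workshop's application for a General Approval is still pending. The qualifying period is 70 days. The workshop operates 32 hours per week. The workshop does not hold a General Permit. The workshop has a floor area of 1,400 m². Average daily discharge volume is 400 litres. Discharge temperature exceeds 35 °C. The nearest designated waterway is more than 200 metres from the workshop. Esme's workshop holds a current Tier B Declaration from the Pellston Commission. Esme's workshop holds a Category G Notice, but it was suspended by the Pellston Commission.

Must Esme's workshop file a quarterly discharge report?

No — exception (b) applies; Esme's workshop is not required to file a quarterly discharge report.

Exception (a): a current Annual Registration is held; the facility's floor area is 1,400 m², below the 1,500 m² limit — every condition holds. Turning to paragraph (f): (f) operates against (a): a current Tier B Declaration is held. So (a) is unavailable.
Exception (b) is satisfied on its face — the facility operates on a batch process; a current Schedule F Notice is held; aggregate throughput is 5,580 units, below the 5,830 units limit. Under paragraphs (g)–(m): (g) is triggered (the qualifying period is 70 days, below the 75 days limit), but is displaced by (h): (h) operates against (g): a current Category F Declaration is held. (i) would limit (h) — a current Provisional Notice is held — but (j) sets (i) aside: (j) operates — the reference index is 491, meeting the 487 threshold. (k) applies (discharge temperature exceeds 35 °C), but is overridden by (l): (l) applies — the reportable unit count is 47, meeting the 47 threshold. (m) is inapplicable (the workshop is more than 200 m from any designated waterway), so (l) stands. (b) remains available.
Exception (c) fails — no General Permit is held.
Exception (d) does not apply: there is no General Approval in force.
Exception (e) does not apply: the Category G Notice is not current.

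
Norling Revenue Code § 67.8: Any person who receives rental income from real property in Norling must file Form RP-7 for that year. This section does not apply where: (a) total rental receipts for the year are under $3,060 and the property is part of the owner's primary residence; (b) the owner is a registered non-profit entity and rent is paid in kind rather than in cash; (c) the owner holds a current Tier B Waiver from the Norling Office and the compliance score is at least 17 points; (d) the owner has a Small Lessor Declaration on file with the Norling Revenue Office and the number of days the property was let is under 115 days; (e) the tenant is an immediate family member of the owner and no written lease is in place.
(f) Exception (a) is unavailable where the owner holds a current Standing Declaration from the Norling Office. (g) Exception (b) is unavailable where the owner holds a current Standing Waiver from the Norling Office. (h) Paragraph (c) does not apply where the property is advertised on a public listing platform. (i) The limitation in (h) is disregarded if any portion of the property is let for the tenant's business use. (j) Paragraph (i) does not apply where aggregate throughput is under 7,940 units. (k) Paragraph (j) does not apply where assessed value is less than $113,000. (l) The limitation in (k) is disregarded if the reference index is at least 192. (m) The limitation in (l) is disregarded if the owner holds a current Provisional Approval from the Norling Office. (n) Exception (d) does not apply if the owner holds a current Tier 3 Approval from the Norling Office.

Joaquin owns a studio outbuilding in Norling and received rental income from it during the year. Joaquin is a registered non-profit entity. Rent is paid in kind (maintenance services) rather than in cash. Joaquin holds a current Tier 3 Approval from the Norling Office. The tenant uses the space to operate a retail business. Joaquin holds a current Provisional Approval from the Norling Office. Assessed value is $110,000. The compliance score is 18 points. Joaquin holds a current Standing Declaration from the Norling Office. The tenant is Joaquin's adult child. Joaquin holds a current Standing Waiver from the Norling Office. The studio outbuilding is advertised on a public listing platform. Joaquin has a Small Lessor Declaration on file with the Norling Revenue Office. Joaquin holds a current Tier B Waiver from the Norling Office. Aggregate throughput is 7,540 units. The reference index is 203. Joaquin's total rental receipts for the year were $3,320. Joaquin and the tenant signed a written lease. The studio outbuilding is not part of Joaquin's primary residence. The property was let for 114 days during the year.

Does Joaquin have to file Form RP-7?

No — exception (c) applies; Joaquin is not required to file Form RP-7.

Exception (a) requires that total rental receipts for the year are under $3,060; but total rental receipts for the year are $3,320, not under $3,060, so (a) is unavailable.
Exception (b) is satisfied on its face — Joaquin is a registered non-profit; rent is paid in kind. But applying paragraph (g): (g) is triggered — a current Standing Waiver is held. So (b) is unavailable.
Exception (c) is satisfied on its face — a current Tier B Waiver is held; the compliance score is 18 points, meeting the 17 points threshold. Considering the limiting provisions: (h) is triggered (the property is publicly advertised), but is itself disapplied by (i): (i) operates against (h): the space is let for business use. (j) would limit (i) — aggregate throughput is 7,540 units, under the 7,940 units limit — but (k) sets (j) aside: (k) operates — assessed value is $110,000, less than the $113,000 limit. (l) would limit (k) — the reference index is 203, meeting the 192 threshold — but (m) sets (l) aside: (m) operates against (l): a current Provisional Approval is held. (c) remains available.
Exception (d)'s conditions are all satisfied: a Small Lessor Declaration is on file; the number of days the property was let is 114 days, under the 115 days limit. Turning to paragraph (n): (n) applies — a current Tier 3 Approval is held. Exception (d) does not apply.
Exception (e) fails — a written lease is in place.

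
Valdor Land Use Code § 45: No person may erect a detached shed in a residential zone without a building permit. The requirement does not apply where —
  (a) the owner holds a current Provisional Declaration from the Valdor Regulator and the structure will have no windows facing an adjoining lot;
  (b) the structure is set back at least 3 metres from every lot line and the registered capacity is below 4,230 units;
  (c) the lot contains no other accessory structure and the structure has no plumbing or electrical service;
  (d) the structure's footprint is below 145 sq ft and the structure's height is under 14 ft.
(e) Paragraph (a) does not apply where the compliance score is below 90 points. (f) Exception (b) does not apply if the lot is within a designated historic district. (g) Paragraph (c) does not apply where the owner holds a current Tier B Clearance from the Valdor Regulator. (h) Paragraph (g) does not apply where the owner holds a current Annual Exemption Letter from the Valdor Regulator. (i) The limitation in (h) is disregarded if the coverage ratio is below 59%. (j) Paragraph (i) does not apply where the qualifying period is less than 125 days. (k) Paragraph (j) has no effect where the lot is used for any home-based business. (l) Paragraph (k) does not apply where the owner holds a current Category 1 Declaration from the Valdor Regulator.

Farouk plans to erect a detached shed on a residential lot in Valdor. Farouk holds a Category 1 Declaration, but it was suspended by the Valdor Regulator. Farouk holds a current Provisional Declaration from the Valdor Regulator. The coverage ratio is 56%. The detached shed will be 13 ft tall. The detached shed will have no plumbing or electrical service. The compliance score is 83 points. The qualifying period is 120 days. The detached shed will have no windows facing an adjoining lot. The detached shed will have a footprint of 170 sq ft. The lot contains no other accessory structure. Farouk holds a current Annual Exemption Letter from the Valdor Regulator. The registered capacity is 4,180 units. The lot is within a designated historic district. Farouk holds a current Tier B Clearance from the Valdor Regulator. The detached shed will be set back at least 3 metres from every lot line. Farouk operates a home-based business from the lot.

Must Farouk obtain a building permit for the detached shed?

Yes — Farouk must obtain a building permit.

All of (a)'s requirements are met (a current Provisional Declaration is held; no windows face an adjoining lot). But: (e) is engaged — the compliance score is 83 points, below the 90 points limit. (a) is therefore removed.
Exception (b)'s conditions are all satisfied: the setback is at least 3 m on every side; the registered capacity is 4,180 units, below the 4,230 units limit. But: (f) operates against (b): the lot is in a historic district. (b) is therefore removed.
Exception (c) is satisfied on its face — the lot has no other accessory structure; there is no plumbing or electrical service. But applying paragraphs (g)–(l): (g) operates against (c): a current Tier B Clearance is held. (h) would limit (g) — a current Annual Exemption Letter is held — but (i) sets (h) aside: (i) is triggered — the coverage ratio is 56%, below the 59% limit. (j) operates (the qualifying period is 120 days, less than the 125 days limit), but is itself disapplied by (k): (k) operates — a home-based business operates on the lot. (l) is not engaged (there is no Category 1 Declaration in force), so (k) stands. So (c) is unavailable.
Exception (d) does not apply: the structure's footprint is 170 sq ft, not below 145 sq ft.
None of the exceptions is available; § 45 applies in full.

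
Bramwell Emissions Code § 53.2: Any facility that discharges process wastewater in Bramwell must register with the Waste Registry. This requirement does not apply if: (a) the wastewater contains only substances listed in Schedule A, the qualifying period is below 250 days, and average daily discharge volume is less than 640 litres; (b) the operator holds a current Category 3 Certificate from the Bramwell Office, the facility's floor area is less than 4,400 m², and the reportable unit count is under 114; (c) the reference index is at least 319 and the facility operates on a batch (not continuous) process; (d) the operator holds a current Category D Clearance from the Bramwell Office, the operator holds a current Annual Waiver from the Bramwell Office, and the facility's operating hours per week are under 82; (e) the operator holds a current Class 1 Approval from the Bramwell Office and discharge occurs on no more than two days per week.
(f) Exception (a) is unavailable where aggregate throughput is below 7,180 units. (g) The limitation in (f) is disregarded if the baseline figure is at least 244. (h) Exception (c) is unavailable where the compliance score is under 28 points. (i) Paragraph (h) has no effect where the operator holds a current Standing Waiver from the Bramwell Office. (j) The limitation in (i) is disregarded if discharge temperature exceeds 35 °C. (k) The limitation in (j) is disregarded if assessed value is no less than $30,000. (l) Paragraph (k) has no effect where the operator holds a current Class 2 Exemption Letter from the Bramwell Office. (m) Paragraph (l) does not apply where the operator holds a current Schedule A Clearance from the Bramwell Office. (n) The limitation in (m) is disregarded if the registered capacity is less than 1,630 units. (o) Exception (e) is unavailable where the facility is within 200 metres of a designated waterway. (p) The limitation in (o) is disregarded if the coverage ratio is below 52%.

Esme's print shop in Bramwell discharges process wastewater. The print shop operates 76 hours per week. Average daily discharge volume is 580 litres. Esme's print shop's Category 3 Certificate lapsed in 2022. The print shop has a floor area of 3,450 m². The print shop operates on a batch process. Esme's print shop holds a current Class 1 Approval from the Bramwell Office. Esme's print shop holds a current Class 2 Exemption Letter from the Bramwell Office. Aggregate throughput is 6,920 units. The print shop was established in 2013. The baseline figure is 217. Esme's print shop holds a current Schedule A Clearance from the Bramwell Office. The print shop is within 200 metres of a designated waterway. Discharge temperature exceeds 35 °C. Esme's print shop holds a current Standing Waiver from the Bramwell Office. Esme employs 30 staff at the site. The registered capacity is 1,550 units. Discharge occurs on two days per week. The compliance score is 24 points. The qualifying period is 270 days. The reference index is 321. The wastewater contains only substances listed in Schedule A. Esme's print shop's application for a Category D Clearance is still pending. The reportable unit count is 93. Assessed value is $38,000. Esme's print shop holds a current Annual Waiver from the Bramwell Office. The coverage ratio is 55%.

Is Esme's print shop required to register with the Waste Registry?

Yes — Esme's print shop must register with the Waste Registry.

Exception (a) fails — the qualifying period is 270 days, not below 250 days.
Exception (b) fails — no current Category 3 Certificate is held.
Exception (c)'s conditions are all satisfied: the reference index is 321, meeting the 319 threshold; the facility operates on a batch process. Turning to paragraphs (h)–(n): (h) is engaged — the compliance score is 24 points, under the 28 points limit. (i) applies (a current Standing Waiver is held), but is displaced by (j): (j) operates against (i): discharge temperature exceeds 35 °C. (k) applies (assessed value is $38,000, meeting the $30,000 threshold), but is displaced by (l): (l) is triggered — a current Class 2 Exemption Letter is held. (m) would limit (l) — a current Schedule A Clearance is held — but (n) sets (m) aside: (n) operates against (m): the registered capacity is 1,550 units, less than the 1,630 units limit. (c) is therefore removed.
Exception (d) fails — there is no Category D Clearance in force.
All of (e)'s requirements are met (a current Class 1 Approval is held; discharge occurs on no more than two days per week). But applying paragraphs (o)–(p): (o) operates against (e): the print shop is within 200 m of a designated waterway. (p) is not triggered (the coverage ratio is 55%, not below 52%), so (o) stands. (e) is therefore removed.
Every exception is unavailable, so the rule governs.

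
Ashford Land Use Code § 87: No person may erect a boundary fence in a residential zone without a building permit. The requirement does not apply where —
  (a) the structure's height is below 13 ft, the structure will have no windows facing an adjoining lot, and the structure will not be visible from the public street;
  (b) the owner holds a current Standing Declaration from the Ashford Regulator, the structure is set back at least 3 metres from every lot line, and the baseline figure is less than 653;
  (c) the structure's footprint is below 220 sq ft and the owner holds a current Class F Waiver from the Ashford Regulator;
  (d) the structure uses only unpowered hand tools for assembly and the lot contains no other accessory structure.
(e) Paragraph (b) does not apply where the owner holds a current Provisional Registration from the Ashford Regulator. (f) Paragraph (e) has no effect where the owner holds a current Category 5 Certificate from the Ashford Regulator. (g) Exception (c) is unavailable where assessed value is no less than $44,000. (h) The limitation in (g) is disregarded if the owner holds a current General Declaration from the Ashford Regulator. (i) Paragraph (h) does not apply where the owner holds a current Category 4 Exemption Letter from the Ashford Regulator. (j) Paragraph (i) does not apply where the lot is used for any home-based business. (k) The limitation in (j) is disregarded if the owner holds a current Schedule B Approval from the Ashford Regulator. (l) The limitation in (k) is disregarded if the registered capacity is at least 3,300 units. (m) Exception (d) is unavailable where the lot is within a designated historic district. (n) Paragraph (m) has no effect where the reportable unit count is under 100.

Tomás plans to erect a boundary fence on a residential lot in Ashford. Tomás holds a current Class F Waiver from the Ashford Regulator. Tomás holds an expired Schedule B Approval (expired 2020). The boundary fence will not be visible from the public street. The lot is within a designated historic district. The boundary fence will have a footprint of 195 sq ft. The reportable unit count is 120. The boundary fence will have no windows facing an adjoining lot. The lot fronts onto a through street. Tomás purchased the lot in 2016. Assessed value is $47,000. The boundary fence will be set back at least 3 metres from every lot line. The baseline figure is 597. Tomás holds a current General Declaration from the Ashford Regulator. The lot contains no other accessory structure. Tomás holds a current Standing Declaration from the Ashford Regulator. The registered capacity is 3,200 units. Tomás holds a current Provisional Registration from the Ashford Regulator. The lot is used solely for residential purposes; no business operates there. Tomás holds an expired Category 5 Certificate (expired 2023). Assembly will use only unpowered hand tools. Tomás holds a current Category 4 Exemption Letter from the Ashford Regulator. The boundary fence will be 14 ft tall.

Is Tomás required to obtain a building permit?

Exception (a) fails — the structure's height is 14 ft, not below 13 ft.
All of (b)'s requirements are met (a current Standing Declaration is held; the setback is at least 3 m on every side; the baseline figure is 597, less than the 653 limit). Turning to paragraphs (e)–(f): (e) is triggered — a current Provisional Registration is held. (f), which would lift (e), is not engaged — the Category 5 Certificate is not current. (b) is therefore removed.
Exception (c)'s conditions are all satisfied: the structure's footprint is 195 sq ft, below the 220 sq ft limit; a current Class F Waiver is held. However, paragraphs (g)–(l) must be considered: (g) operates against (c): assessed value is $47,000, meeting the $44,000 threshold. (h) would limit (g) — a current General Declaration is held — but (i) sets (h) aside: (i) is engaged — a current Category 4 Exemption Letter is held. (j), which would lift (i), is inapplicable — the lot is solely residential. Exception (c) does not apply.
Exception (d): assembly uses only hand tools; the lot has no other accessory structure — every condition holds. Turning to paragraphs (m)–(n): (m) operates — the lot is in a historic district. (n) is not engaged (the reportable unit count is 120, not under 100), so (m) stands. Exception (d) does not apply.
No exception displaces § 87.

Yes — Tomás must obtain a building permit.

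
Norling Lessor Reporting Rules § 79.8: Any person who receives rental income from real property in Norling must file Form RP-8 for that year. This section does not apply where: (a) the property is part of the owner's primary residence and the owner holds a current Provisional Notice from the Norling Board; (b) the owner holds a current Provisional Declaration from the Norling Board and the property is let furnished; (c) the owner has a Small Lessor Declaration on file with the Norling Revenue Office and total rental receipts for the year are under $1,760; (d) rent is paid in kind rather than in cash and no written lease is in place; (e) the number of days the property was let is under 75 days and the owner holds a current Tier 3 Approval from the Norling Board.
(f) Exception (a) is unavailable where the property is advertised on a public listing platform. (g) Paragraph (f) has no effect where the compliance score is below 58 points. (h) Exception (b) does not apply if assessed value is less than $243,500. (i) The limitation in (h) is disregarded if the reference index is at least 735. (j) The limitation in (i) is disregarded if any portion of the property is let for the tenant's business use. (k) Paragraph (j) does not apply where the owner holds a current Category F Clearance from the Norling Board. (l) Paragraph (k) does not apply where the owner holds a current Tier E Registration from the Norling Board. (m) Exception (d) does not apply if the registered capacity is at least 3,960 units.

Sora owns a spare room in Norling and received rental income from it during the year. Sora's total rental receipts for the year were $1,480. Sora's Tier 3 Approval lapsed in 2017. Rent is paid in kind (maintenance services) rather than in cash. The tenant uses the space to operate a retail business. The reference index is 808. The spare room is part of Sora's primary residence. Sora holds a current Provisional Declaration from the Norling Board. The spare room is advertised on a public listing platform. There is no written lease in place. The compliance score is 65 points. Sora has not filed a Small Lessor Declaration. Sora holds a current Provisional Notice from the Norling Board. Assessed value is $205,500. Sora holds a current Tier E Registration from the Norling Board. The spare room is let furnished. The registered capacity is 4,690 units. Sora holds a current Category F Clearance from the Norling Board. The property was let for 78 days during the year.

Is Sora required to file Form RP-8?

All of (a)'s requirements are met (the spare room is part of the primary residence; a current Provisional Notice is held). But applying paragraphs (f)–(g): (f) is engaged — the property is publicly advertised. (g), which would lift (f), does not operate here — the compliance score is 65 points, not below 58 points. Exception (a) does not apply.
Exception (b): a current Provisional Declaration is held; the property is let furnished — every condition holds. However, paragraphs (h)–(l) must be considered: (h) is engaged — assessed value is $205,500, less than the $243,500 limit. (i) operates (the reference index is 808, meeting the 735 threshold), but is displaced by (j): (j) operates against (i): the space is let for business use. (k) would limit (j) — a current Category F Clearance is held — but (l) sets (k) aside: (l) operates against (k): a current Tier E Registration is held. Exception (b) does not apply.
Exception (c) requires that the owner has a Small Lessor Declaration on file with the Norling Revenue Office; but no Small Lessor Declaration is on file, so (c) is unavailable.
All of (d)'s requirements are met (rent is paid in kind; there is no written lease). However, paragraph (m) must be considered: (m) is triggered — the registered capacity is 4,690 units, meeting the 3,960 units threshold. (d) is therefore removed.
Exception (e) requires that the number of days the property was let is under 75 days; but the number of days the property was let is 78 days, not under 75 days, so (e) is unavailable.
No exception displaces § 79.8.

Yes — Sora must file Form RP-8.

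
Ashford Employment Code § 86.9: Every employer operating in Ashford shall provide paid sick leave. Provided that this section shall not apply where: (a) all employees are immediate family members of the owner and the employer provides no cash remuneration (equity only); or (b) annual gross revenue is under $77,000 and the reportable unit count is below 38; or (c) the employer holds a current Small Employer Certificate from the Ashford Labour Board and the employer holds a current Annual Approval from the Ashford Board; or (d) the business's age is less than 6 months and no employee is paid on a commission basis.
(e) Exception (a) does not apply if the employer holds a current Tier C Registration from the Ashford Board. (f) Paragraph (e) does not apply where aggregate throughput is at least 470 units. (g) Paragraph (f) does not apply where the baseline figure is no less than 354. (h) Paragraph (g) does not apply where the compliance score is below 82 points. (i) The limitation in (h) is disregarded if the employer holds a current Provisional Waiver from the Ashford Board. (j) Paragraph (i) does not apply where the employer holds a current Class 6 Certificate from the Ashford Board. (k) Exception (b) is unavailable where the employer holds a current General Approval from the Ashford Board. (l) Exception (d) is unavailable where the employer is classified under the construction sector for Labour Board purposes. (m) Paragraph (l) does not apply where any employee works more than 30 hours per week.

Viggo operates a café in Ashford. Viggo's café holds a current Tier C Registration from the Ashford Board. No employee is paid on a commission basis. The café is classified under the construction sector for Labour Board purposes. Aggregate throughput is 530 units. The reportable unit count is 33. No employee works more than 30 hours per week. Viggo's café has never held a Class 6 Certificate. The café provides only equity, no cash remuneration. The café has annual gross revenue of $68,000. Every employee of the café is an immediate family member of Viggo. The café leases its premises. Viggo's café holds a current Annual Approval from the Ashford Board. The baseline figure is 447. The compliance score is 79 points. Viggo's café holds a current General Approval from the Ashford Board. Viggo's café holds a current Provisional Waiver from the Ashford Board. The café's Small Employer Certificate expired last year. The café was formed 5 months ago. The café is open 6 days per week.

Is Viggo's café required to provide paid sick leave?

Exception (a): every employee is an immediate family member; remuneration is equity-only — every condition holds. However, paragraphs (e)–(j) must be considered: (e) operates against (a): a current Tier C Registration is held. (f) is engaged (aggregate throughput is 530 units, meeting the 470 units threshold), but yields to (g): (g) operates against (f): the baseline figure is 447, meeting the 354 threshold. (h) would limit (g) — the compliance score is 79 points, below the 82 points limit — but (i) sets (h) aside: (i) is engaged — a current Provisional Waiver is held. (j), which would lift (i), is not triggered — no current Class 6 Certificate is held. So (a) is unavailable.
Exception (b)'s conditions are all satisfied: annual gross revenue is $68,000, under the $77,000 limit; the reportable unit count is 33, below the 38 limit. Turning to paragraph (k): (k) operates against (b): a current General Approval is held. Exception (b) does not apply.
Exception (c) fails — the Small Employer Certificate has expired.
Exception (d): the business's age is 5 months, less than the 6 months limit; no employee is paid on commission — every condition holds. Turning to paragraphs (l)–(m): (l) operates against (d): the café is classified under the construction sector. (m) does not operate here (no employee exceeds 30 hours/week), so (l) stands. Exception (d) does not apply.
No exception is made out. Viggo's café falls within the general rule.

Yes — Viggo's café must provide paid sick leave.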